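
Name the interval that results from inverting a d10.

augmented sixth

First reduce the compound diminished tenth to its simple form, a diminished third.
Inverted interval numbers add to nine, so a third pairs with a sixth (3 + 6 = 9).
And diminished becomes augmented under inversion, so we get an augmented sixth.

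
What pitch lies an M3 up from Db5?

Three letter names up from D: F.
A major third spans 4 semitones, so from Db5 the target pitch is F5.

F5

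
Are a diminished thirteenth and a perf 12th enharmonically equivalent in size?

Yes

Both span 19 semitones: a diminished thirteenth and a perfect twelfth are the same chromatic distance.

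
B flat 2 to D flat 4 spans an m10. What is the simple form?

Take out an octave (7 from the number): 10 − 7 = 3.
That makes a minor tenth a compound minor third — an octave plus a minor third.

minor third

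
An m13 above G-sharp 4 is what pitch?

Six letters up from G (plus an octave) reaches E.
A minor thirteenth is 20 semitones; 20 semitones up from G#4 gives E6.

E 6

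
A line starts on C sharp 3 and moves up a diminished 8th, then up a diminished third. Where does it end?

E double-flat 4

A diminished octave up from C#3 is C4.
C4 up a diminished third → Ebb4 (2 semitones).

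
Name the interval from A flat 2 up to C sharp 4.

A to C spans three letter names (A-B-C), plus an octave, so the interval is some kind of tenth.
The major tenth is 16 semitones; here we have 17, one semitone wider: augmented.
(Equivalently, a compound augmented third: an augmented third plus an octave.)

augmented 10th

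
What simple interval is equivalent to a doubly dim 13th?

Subtracting seven from the interval number removes an octave: 13 − 7 = 6.
Quality carries through unchanged, so the simple form is a doubly diminished sixth.

doubly diminished sixth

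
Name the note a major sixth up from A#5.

Counting six letter names up from A lands on F.
A major sixth is 9 semitones; 9 semitones up from A#5 gives F##6.

F##6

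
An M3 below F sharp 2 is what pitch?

D 2

Counting three letter names down from F lands on D.
A major third is 4 semitones; 4 semitones down from F#2 gives D2.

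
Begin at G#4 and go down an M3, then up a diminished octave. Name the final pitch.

G#4 down a major third → E4 (4 semitones).
E4 up a diminished octave → Eb5 (11 semitones).

Eb5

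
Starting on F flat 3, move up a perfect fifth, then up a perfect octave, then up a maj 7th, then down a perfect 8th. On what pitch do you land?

B flat 4

Up a perfect fifth from Fb3: Cb4 (7 semitones up).
Up a perfect octave from Cb4: Cb5 (12 semitones up).
A major seventh up from Cb5 is Bb5.
Bb5 down a perfect octave → Bb4 (12 semitones).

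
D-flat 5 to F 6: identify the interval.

D to F spans three letter names (D-E-F), plus an octave, so the interval is some kind of tenth.
Db5 to F6 is 16 semitones, matching the major tenth exactly, so the quality is major.
(Equivalently, a compound major third: a major third plus an octave.)

major tenth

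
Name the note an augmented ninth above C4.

Counting two letter names plus an octave up from C lands on D.
An augmented ninth is 15 semitones; 15 semitones up from C4 gives D#5.

D#5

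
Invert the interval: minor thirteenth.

major third

First reduce the compound minor thirteenth to its simple form, a minor sixth.
Interval numbers invert to sum to nine: 6 + 3 = 9, so a sixth inverts to a third.
The quality also flips — minor becomes major — giving a major third.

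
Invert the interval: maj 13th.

m3

First reduce the compound major thirteenth to its simple form, a major sixth.
Inverted interval numbers add to nine, so a sixth pairs with a third (6 + 3 = 9).
Quality inverts too: major becomes minor. That makes the inversion a minor third.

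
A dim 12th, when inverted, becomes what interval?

augmented fourth

First reduce the compound diminished twelfth to its simple form, a diminished fifth.
Interval numbers invert to sum to nine: 5 + 4 = 9, so a fifth inverts to a fourth.
Quality inverts too: diminished becomes augmented. That makes the inversion an augmented fourth.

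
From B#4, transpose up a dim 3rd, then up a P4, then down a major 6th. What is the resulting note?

A diminished third up from B#4 is D5.
D5 up a perfect fourth → G5 (5 semitones).
G5 down a major sixth → Bb4 (9 semitones).

Bb4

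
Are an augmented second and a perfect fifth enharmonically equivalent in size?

No

An augmented second is 3 semitones but a perfect fifth is 7 semitones — different sizes.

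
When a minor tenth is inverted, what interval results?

major sixth

First reduce the compound minor tenth to its simple form, a minor third.
Interval numbers invert to sum to nine: 3 + 6 = 9, so a third inverts to a sixth.
The quality also flips — minor becomes major — giving a major sixth.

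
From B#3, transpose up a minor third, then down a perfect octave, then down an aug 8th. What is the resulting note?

B#3 up a minor third → D#4 (3 semitones).
D#4 down a perfect octave → D#3 (12 semitones).
D#3 down an augmented octave → D2 (13 semitones).

D2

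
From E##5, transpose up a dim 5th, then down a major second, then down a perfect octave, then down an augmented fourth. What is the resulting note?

E##5 up a diminished fifth → B#5 (6 semitones).
Down a major second from B#5: A#5 (2 semitones down).
A#5 down a perfect octave → A#4 (12 semitones).
A#4 down an augmented fourth → E4 (6 semitones).

E4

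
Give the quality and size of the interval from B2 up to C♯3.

major second

B to C spans two letter names (B-C), so the interval is some kind of second.
Counting semitones, B2→C#3 is 2, which is the major second.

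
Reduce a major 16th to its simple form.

Subtracting seven from the interval number removes an octave: 16 − 14 = 2.
So a major sixteenth is 2 octaves plus a major second. The quality is unchanged.

M2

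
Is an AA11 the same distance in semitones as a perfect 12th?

A doubly augmented eleventh spans 19 semitones, and a perfect twelfth also spans 19 semitones — they're enharmonic.

Yes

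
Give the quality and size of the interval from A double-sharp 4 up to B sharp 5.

A to B spans two letter names (A-B), plus an octave, so the interval is some kind of ninth.
A##4 to B#5 is 13 semitones, a half step short of the major ninth (14), so this is minor.
(Equivalently, a compound minor second: a minor second plus an octave.)

minor 9th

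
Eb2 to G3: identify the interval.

major tenth

E to G spans three letter names (E-F-G), plus an octave: a tenth.
Counting semitones, Eb2→G3 is 16, which is the major tenth.
(Equivalently, a compound major third: a major third plus an octave.)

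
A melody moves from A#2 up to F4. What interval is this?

A to F spans six letter names (A-B-C-D-E-F), plus an octave: a thirteenth.
A#2 to F4 spans 19 semitones — two semitones narrower than the major thirteenth (21) — giving a diminished thirteenth.
(Equivalently, a compound diminished sixth: a diminished sixth plus an octave.)

diminished thirteenth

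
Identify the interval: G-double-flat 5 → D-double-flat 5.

perfect fourth

Descending from Gbb5 to Dbb5 is the same interval as ascending Dbb5 to Gbb5.
D to G spans four letter names (D-E-F-G), so the interval is some kind of fourth.
Counting semitones, Dbb5→Gbb5 is 5, which is the perfect fourth.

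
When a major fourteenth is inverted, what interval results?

minor second

First reduce the compound major fourteenth to its simple form, a major seventh.
Inverted interval numbers add to nine, so a seventh pairs with a second (7 + 2 = 9).
The quality also flips — major becomes minor — giving a minor second.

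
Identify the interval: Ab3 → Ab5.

A to A is the same letter name, plus 2 octaves: a fifteenth.
Ab3 to Ab5 is 24 semitones, matching the perfect fifteenth exactly, so the quality is perfect.
(Equivalently, a compound perfect octave: a perfect octave plus an octave.)

P15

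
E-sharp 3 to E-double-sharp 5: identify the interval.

E to E is the same letter name, plus 2 octaves — that makes it a fifteenth of some quality.
E#3 to E##5 spans 25 semitones — one semitone wider than the perfect fifteenth (24) — giving an augmented fifteenth.
(Equivalently, a compound augmented octave: an augmented octave plus an octave.)

A15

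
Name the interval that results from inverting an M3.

Interval numbers invert to sum to nine: 3 + 6 = 9, so a third inverts to a sixth.
Quality inverts too: major becomes minor. That makes the inversion a minor sixth.

minor sixth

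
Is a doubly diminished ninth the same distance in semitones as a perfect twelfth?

11 semitones (doubly diminished ninth) vs 19 semitones (perfect twelfth): not equal.

No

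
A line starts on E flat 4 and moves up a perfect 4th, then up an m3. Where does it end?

A perfect fourth up from Eb4 is Ab4.
A minor third up from Ab4 is Cb5.

C flat 5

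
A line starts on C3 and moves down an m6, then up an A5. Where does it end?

A minor sixth down from C3 is E2.
Up an augmented fifth from E2: B#2 (8 semitones up).

B#2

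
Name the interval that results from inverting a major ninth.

First reduce the compound major ninth to its simple form, a major second.
Interval numbers invert to sum to nine: 2 + 7 = 9, so a second inverts to a seventh.
Quality inverts too: major becomes minor. That makes the inversion a minor seventh.

minor seventh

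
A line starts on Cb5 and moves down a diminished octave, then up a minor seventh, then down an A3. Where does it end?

Cb5 down a diminished octave → C4 (11 semitones).
Up a minor seventh from C4: Bb4 (10 semitones up).
Down an augmented third from Bb4: Gbb4 (5 semitones down).

Gbb4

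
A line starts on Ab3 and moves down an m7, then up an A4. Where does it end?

A minor seventh down from Ab3 is Bb2.
An augmented fourth up from Bb2 is E3.

E3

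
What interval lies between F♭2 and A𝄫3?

minor 10th

F to A spans three letter names (F-G-A), plus an octave — that makes it a tenth of some quality.
At 15 semitones, Fb2→Abb3 falls one short of a major tenth: minor.
(Equivalently, a compound minor third: a minor third plus an octave.)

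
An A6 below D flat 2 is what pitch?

Six letter names down from D: F.
An augmented sixth spans 10 semitones, so from Db2 the target pitch is Fbb1.

F double-flat 1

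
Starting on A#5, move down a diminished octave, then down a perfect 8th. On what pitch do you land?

A##3

Down a diminished octave from A#5: A##4 (11 semitones down).
A##4 down a perfect octave → A##3 (12 semitones).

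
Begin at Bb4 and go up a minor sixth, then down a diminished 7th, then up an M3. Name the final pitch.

C#5

Up a minor sixth from Bb4: Gb5 (8 semitones up).
A diminished seventh down from Gb5 is A4.
A major third up from A4 is C#5.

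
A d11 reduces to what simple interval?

diminished fourth

Take out an octave (7 from the number): 11 − 7 = 4.
That makes a diminished eleventh a compound diminished fourth — an octave plus a diminished fourth.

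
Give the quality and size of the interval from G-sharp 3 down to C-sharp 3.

Descending from G#3 to C#3 is the same interval as ascending C#3 to G#3.
C to G spans five letter names (C-D-E-F-G): a fifth.
Counting semitones, C#3→G#3 is 7, which is the perfect fifth.

perfect fifth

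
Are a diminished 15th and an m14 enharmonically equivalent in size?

A diminished fifteenth is 23 semitones but a minor fourteenth is 22 semitones — different sizes.

No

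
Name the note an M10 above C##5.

E##6

Three letters up from C (plus an octave) reaches E.
A major tenth spans 16 semitones, so from C##5 the target pitch is E##6.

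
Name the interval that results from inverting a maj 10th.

First reduce the compound major tenth to its simple form, a major third.
Interval numbers invert to sum to nine: 3 + 6 = 9, so a third inverts to a sixth.
And major becomes minor under inversion, so we get a minor sixth.

m6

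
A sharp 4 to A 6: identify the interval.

d15

A to A is the same letter name, plus 2 octaves, so the interval is some kind of fifteenth.
A#4 to A6 spans 23 semitones — one semitone narrower than the perfect fifteenth (24) — giving a diminished fifteenth.
(Equivalently, a compound diminished octave: a diminished octave plus an octave.)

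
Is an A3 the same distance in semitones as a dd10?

5 semitones (augmented third) vs 13 semitones (doubly diminished tenth): not equal.

No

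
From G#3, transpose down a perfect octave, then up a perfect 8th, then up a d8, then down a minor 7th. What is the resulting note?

A perfect octave down from G#3 is G#2.
A perfect octave up from G#2 is G#3.
G#3 up a diminished octave → G4 (11 semitones).
A minor seventh down from G4 is A3.

A3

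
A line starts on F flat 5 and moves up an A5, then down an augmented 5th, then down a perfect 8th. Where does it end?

An augmented fifth up from Fb5 is C6.
Down an augmented fifth from C6: Fb5 (8 semitones down).
Down a perfect octave from Fb5: Fb4 (12 semitones down).

F flat 4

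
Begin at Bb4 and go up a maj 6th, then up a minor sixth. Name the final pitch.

Eb6

Bb4 up a major sixth → G5 (9 semitones).
Up a minor sixth from G5: Eb6 (8 semitones up).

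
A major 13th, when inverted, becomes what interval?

First reduce the compound major thirteenth to its simple form, a major sixth.
The rule of nine gives the new number: 9 − 6 = 3, so a sixth becomes a third.
Quality inverts too: major becomes minor. That makes the inversion a minor third.

minor 3rd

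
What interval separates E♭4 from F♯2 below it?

Descending from Eb4 to F#2 is the same interval as ascending F#2 to Eb4.
F to E spans seven letter names (F-G-A-B-C-D-E), plus an octave, so the interval is some kind of fourteenth.
The major fourteenth is 23 semitones; here we have 21, two semitones narrower: diminished.
(Equivalently, a compound diminished seventh: a diminished seventh plus an octave.)

diminished fourteenth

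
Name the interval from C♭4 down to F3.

Descending from Cb4 to F3 is the same interval as ascending F3 to Cb4.
F to C spans five letter names (F-G-A-B-C), so the interval is some kind of fifth.
F3 to Cb4 spans 6 semitones — one semitone narrower than the perfect fifth (7) — giving a diminished fifth.

diminished 5th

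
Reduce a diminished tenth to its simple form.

d3

Each octave removed subtracts seven from the number: 10 − 7 = 3.
That makes a diminished tenth a compound diminished third — an octave plus a diminished third.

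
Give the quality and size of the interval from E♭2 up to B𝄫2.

E to B spans five letter names (E-F-G-A-B), so the interval is some kind of fifth.
A perfect fifth would be 7 semitones; Eb2 to Bbb2 is 6, one semitone narrower, so the interval is diminished.

diminished 5th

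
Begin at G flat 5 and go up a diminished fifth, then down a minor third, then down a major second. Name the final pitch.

Gb5 up a diminished fifth → Dbb6 (6 semitones).
Down a minor third from Dbb6: Bbb5 (3 semitones down).
Down a major second from Bbb5: Abb5 (2 semitones down).

A double-flat 5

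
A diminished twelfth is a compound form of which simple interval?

Subtracting seven from the interval number removes an octave: 12 − 7 = 5.
So a diminished twelfth is an octave plus a diminished fifth. The quality is unchanged.

diminished fifth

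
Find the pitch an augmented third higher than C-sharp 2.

The third takes the letter from C up to E.
Moving 5 semitones up from C#2 (the size of an augmented third) reaches E##2.

E-double-sharp 2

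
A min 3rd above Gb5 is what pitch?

The third takes the letter from G up to B.
A minor third spans 3 semitones, so from Gb5 the target pitch is Bbb5.

Bbb5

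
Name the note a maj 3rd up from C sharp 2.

Counting three letter names up from C lands on E.
Moving 4 semitones up from C#2 (the size of a major third) reaches E#2.

E sharp 2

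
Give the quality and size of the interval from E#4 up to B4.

E to B spans five letter names (E-F-G-A-B), so the interval is some kind of fifth.
A perfect fifth would be 7 semitones; E#4 to B4 is 6, one semitone narrower, so the interval is diminished.

d5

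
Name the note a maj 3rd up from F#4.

A#4

Counting three letter names up from F lands on A.
A major third spans 4 semitones, so from F#4 the target pitch is A#4.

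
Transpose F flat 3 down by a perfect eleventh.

Four letters down from F (plus an octave) reaches C.
A perfect eleventh is 17 semitones; 17 semitones down from Fb3 gives Cb2.

C flat 2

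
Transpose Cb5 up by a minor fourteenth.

Bbb6

The fourteenth's letter: C up seven letter names plus an octave → B.
A minor fourteenth is 22 semitones; 22 semitones up from Cb5 gives Bbb6.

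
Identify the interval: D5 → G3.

perfect twelfth

Descending from D5 to G3 is the same interval as ascending G3 to D5.
G to D spans five letter names (G-A-B-C-D), plus an octave, so the interval is some kind of twelfth.
The perfect twelfth spans 19 semitones, and G3 to D5 is exactly 19 semitones — so this is a perfect twelfth.
(Equivalently, a compound perfect fifth: a perfect fifth plus an octave.)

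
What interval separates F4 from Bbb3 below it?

augmented fifth

Descending from F4 to Bbb3 is the same interval as ascending Bbb3 to F4.
B to F spans five letter names (B-C-D-E-F): a fifth.
The perfect fifth is 7 semitones; here we have 8, one semitone wider: augmented.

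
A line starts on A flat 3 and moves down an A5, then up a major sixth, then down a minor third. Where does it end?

G flat 3

An augmented fifth down from Ab3 is Dbb3.
A major sixth up from Dbb3 is Bbb3.
Bbb3 down a minor third → Gb3 (3 semitones).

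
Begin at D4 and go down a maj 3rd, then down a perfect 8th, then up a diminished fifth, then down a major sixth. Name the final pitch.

Abb2

Down a major third from D4: Bb3 (4 semitones down).
Bb3 down a perfect octave → Bb2 (12 semitones).
Bb2 up a diminished fifth → Fb3 (6 semitones).
Down a major sixth from Fb3: Abb2 (9 semitones down).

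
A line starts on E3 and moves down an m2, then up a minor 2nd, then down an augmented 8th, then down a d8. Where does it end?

Down a minor second from E3: D#3 (1 semitone down).
Up a minor second from D#3: E3 (1 semitone up).
Down an augmented octave from E3: Eb2 (13 semitones down).
Eb2 down a diminished octave → E1 (11 semitones).

E1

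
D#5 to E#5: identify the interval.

D to E spans two letter names (D-E) — that makes it a second of some quality.
The major second spans 2 semitones, and D#5 to E#5 is exactly 2 semitones — so this is a major second.

major second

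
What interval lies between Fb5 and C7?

augmented twelfth

F to C spans five letter names (F-G-A-B-C), plus an octave — that makes it a twelfth of some quality.
Fb5 to C7 spans 20 semitones — one semitone wider than the perfect twelfth (19) — giving an augmented twelfth.
(Equivalently, a compound augmented fifth: an augmented fifth plus an octave.)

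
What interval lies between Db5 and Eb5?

D to E spans two letter names (D-E): a second.
Counting semitones, Db5→Eb5 is 2, which is the major second.

major second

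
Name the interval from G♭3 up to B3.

G to B spans three letter names (G-A-B), so the interval is some kind of third.
The major third is 4 semitones; here we have 5, one semitone wider: augmented.

augmented 3rd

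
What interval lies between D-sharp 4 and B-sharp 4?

D to B spans six letter names (D-E-F-G-A-B): a sixth.
Counting semitones, D#4→B#4 is 9, which is the major sixth.

major sixth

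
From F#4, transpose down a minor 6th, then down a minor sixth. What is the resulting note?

A minor sixth down from F#4 is A#3.
A#3 down a minor sixth → C##3 (8 semitones).

C##3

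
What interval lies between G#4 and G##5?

G to G is the same letter name, plus an octave, so the interval is some kind of octave.
The perfect octave is 12 semitones; here we have 13, one semitone wider: augmented.

augmented 8th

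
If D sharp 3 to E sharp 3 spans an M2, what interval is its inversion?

Interval numbers invert to sum to nine: 2 + 7 = 9, so a second inverts to a seventh.
The quality also flips — major becomes minor — giving a minor seventh.

minor 7th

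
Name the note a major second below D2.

C2

Two letter names down from D: C.
Moving 2 semitones down from D2 (the size of a major second) reaches C2.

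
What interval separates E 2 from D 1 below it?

Descending from E2 to D1 is the same interval as ascending D1 to E2.
D to E spans two letter names (D-E), plus an octave — that makes it a ninth of some quality.
Counting semitones, D1→E2 is 14, which is the major ninth.
(Equivalently, a compound major second: a major second plus an octave.)

major ninth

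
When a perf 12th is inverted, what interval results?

perfect fourth

First reduce the compound perfect twelfth to its simple form, a perfect fifth.
Interval numbers invert to sum to nine: 5 + 4 = 9, so a fifth inverts to a fourth.
Quality inverts too: perfect stays perfect. That makes the inversion a perfect fourth.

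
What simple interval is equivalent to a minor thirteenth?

minor sixth

Subtracting seven from the interval number removes an octave: 13 − 7 = 6.
So a minor thirteenth is an octave plus a minor sixth. The quality is unchanged.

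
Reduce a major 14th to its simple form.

Each octave removed subtracts seven from the number: 14 − 7 = 7.
That makes a major fourteenth a compound major seventh — an octave plus a major seventh.

M7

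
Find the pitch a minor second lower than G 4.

Counting two letter names down from G lands on F.
A minor second is 1 semitone; 1 semitone down from G4 gives F#4.

F sharp 4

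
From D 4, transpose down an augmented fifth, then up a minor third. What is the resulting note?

D4 down an augmented fifth → Gb3 (8 semitones).
A minor third up from Gb3 is Bbb3.

B double-flat 3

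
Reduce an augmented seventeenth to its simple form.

augmented 3rd

Subtracting seven from the interval number removes an octave: 17 − 14 = 3.
That makes an augmented seventeenth a compound augmented third — 2 octaves plus an augmented third.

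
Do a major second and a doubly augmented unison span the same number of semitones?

A major second spans 2 semitones, and a doubly augmented unison also spans 2 semitones — they're enharmonic.

Yes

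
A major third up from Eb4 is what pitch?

The third takes the letter from E up to G.
Moving 4 semitones up from Eb4 (the size of a major third) reaches G4.

G4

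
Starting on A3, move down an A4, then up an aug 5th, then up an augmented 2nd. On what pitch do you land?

An augmented fourth down from A3 is Eb3.
Eb3 up an augmented fifth → B3 (8 semitones).
Up an augmented second from B3: C##4 (3 semitones up).

C##4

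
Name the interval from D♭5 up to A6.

augmented twelfth

D to A spans five letter names (D-E-F-G-A), plus an octave, so the interval is some kind of twelfth.
A perfect twelfth would be 19 semitones; Db5 to A6 is 20, one semitone wider, so the interval is augmented.
(Equivalently, a compound augmented fifth: an augmented fifth plus an octave.)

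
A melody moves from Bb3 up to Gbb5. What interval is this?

diminished 13th

B to G spans six letter names (B-C-D-E-F-G), plus an octave — that makes it a thirteenth of some quality.
Bb3 to Gbb5 spans 19 semitones — two semitones narrower than the major thirteenth (21) — giving a diminished thirteenth.
(Equivalently, a compound diminished sixth: a diminished sixth plus an octave.)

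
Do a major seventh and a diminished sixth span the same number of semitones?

No

A major seventh spans 11 semitones; a diminished sixth spans 7 semitones. They differ by 4.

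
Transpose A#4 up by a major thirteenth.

The thirteenth's letter: A up six letter names plus an octave → F.
Moving 21 semitones up from A#4 (the size of a major thirteenth) reaches F##6.

F##6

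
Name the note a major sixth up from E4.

C#5

The sixth takes the letter from E up to C.
Moving 9 semitones up from E4 (the size of a major sixth) reaches C#5.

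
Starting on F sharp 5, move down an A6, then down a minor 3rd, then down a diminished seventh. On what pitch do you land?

An augmented sixth down from F#5 is Ab4.
A minor third down from Ab4 is F4.
Down a diminished seventh from F4: G#3 (9 semitones down).

G sharp 3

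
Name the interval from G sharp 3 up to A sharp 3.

G to A spans two letter names (G-A), so the interval is some kind of second.
The major second spans 2 semitones, and G#3 to A#3 is exactly 2 semitones — so this is a major second.

major 2nd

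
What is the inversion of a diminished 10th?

augmented sixth

First reduce the compound diminished tenth to its simple form, a diminished third.
Interval numbers invert to sum to nine: 3 + 6 = 9, so a third inverts to a sixth.
The quality also flips — diminished becomes augmented — giving an augmented sixth.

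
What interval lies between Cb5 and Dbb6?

minor ninth

C to D spans two letter names (C-D), plus an octave: a ninth.
A major ninth would be 14 semitones, but Cb5 to Dbb6 is 13 — one semitone narrower, making it a minor ninth.
(Equivalently, a compound minor second: a minor second plus an octave.)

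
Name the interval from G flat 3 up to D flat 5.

perfect twelfth

G to D spans five letter names (G-A-B-C-D), plus an octave, so the interval is some kind of twelfth.
Counting semitones, Gb3→Db5 is 19, which is the perfect twelfth.
(Equivalently, a compound perfect fifth: a perfect fifth plus an octave.)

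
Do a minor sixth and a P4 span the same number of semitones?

No

A minor sixth is 8 semitones but a perfect fourth is 5 semitones — different sizes.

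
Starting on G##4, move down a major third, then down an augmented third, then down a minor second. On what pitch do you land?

A major third down from G##4 is E#4.
Down an augmented third from E#4: C4 (5 semitones down).
C4 down a minor second → B3 (1 semitone).

B3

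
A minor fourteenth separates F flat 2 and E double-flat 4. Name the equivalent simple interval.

Subtracting seven from the interval number removes an octave: 14 − 7 = 7.
So a minor fourteenth is an octave plus a minor seventh. The quality is unchanged.

minor 7th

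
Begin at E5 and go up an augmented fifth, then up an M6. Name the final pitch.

G##6

E5 up an augmented fifth → B#5 (8 semitones).
A major sixth up from B#5 is G##6.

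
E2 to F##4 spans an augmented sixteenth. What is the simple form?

augmented 2nd

Take out 2 octaves (14 from the number): 16 − 14 = 2.
So an augmented sixteenth is 2 octaves plus an augmented second. The quality is unchanged.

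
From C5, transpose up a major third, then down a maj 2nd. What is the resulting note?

C5 up a major third → E5 (4 semitones).
A major second down from E5 is D5.

D5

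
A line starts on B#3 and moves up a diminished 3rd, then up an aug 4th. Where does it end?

G#4

A diminished third up from B#3 is D4.
An augmented fourth up from D4 is G#4.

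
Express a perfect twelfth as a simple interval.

P5

Subtracting seven from the interval number removes an octave: 12 − 7 = 5.
Quality carries through unchanged, so the simple form is a perfect fifth.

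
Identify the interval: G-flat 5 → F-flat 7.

G to F spans seven letter names (G-A-B-C-D-E-F), plus an octave, so the interval is some kind of fourteenth.
A major fourteenth would be 23 semitones, but Gb5 to Fb7 is 22 — one semitone narrower, making it a minor fourteenth.
(Equivalently, a compound minor seventh: a minor seventh plus an octave.)

m14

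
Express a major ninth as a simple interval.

Take out an octave (7 from the number): 9 − 7 = 2.
That makes a major ninth a compound major second — an octave plus a major second.

M2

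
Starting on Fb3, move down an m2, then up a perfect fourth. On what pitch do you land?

Down a minor second from Fb3: Eb3 (1 semitone down).
Eb3 up a perfect fourth → Ab3 (5 semitones).

Ab3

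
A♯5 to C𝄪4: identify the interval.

Descending from A#5 to C##4 is the same interval as ascending C##4 to A#5.
C to A spans six letter names (C-D-E-F-G-A), plus an octave: a thirteenth.
C##4 to A#5 is 20 semitones, a half step short of the major thirteenth (21), so this is minor.
(Equivalently, a compound minor sixth: a minor sixth plus an octave.)

minor 13th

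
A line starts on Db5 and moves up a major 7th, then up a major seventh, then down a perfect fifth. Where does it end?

Db5 up a major seventh → C6 (11 semitones).
Up a major seventh from C6: B6 (11 semitones up).
A perfect fifth down from B6 is E6.

E6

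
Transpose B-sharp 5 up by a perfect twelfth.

F-double-sharp 7

The twelfth's letter: B up five letter names plus an octave → F.
A perfect twelfth is 19 semitones; 19 semitones up from B#5 gives F##7.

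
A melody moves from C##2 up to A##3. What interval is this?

M13

C to A spans six letter names (C-D-E-F-G-A), plus an octave, so the interval is some kind of thirteenth.
The major thirteenth spans 21 semitones, and C##2 to A##3 is exactly 21 semitones — so this is a major thirteenth.
(Equivalently, a compound major sixth: a major sixth plus an octave.)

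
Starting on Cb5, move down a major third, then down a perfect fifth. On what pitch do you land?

Cb5 down a major third → Abb4 (4 semitones).
Down a perfect fifth from Abb4: Dbb4 (7 semitones down).

Dbb4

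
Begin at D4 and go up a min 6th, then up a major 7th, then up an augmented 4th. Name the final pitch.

D4 up a minor sixth → Bb4 (8 semitones).
Up a major seventh from Bb4: A5 (11 semitones up).
An augmented fourth up from A5 is D#6.

D#6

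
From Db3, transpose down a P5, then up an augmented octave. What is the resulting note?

G3

Down a perfect fifth from Db3: Gb2 (7 semitones down).
An augmented octave up from Gb2 is G3.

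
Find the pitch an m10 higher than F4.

The tenth's letter: F up three letter names plus an octave → A.
A minor tenth is 15 semitones; 15 semitones up from F4 gives Ab5.

Ab5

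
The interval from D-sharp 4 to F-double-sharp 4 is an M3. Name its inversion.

m6

The rule of nine gives the new number: 9 − 3 = 6, so a third becomes a sixth.
And major becomes minor under inversion, so we get a minor sixth.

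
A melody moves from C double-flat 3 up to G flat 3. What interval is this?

C to G spans five letter names (C-D-E-F-G), so the interval is some kind of fifth.
Cbb3 to Gb3 spans 8 semitones — one semitone wider than the perfect fifth (7) — giving an augmented fifth.

augmented fifth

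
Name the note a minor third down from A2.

F#2

Counting three letter names down from A lands on F.
A minor third spans 3 semitones, so from A2 the target pitch is F#2.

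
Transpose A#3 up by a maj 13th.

Counting six letter names plus an octave up from A lands on F.
Moving 21 semitones up from A#3 (the size of a major thirteenth) reaches F##5.

F##5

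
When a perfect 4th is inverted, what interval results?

P5

Inverted interval numbers add to nine, so a fourth pairs with a fifth (4 + 5 = 9).
And perfect stays perfect under inversion, so we get a perfect fifth.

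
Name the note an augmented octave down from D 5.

An octave keeps the letter name D, an octave down from D.
Moving 13 semitones down from D5 (the size of an augmented octave) reaches Db4.

D-flat 4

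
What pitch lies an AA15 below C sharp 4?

For a fifteenth the letter name doesn't change: still C, two octaves down.
Moving 26 semitones down from C#4 (the size of a doubly augmented fifteenth) reaches Cb2.

C flat 2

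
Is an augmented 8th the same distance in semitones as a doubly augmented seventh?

Yes

An augmented octave spans 13 semitones, and a doubly augmented seventh also spans 13 semitones — they're enharmonic.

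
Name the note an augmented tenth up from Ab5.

C#7

Three letters up from A (plus an octave) reaches C.
Moving 17 semitones up from Ab5 (the size of an augmented tenth) reaches C#7.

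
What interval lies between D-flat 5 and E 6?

D to E spans two letter names (D-E), plus an octave — that makes it a ninth of some quality.
Db5 to E6 spans 15 semitones — one semitone wider than the major ninth (14) — giving an augmented ninth.
(Equivalently, a compound augmented second: an augmented second plus an octave.)

A9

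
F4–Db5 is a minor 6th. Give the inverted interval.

major third

The rule of nine gives the new number: 9 − 6 = 3, so a sixth becomes a third.
And minor becomes major under inversion, so we get a major third.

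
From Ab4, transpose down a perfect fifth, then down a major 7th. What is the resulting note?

Ebb3

Ab4 down a perfect fifth → Db4 (7 semitones).
A major seventh down from Db4 is Ebb3.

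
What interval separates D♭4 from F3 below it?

minor sixth

Descending from Db4 to F3 is the same interval as ascending F3 to Db4.
F to D spans six letter names (F-G-A-B-C-D) — that makes it a sixth of some quality.
F3 to Db4 is 8 semitones, a half step short of the major sixth (9), so this is minor.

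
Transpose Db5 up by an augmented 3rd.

F#5

Three letter names up from D: F.
An augmented third is 5 semitones; 5 semitones up from Db5 gives F#5.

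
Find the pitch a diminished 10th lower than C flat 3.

The tenth's letter: C down three letter names plus an octave → A.
A diminished tenth spans 14 semitones, so from Cb3 the target pitch is A1.

A 1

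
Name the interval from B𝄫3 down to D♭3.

minor sixth

Descending from Bbb3 to Db3 is the same interval as ascending Db3 to Bbb3.
D to B spans six letter names (D-E-F-G-A-B), so the interval is some kind of sixth.
Db3 to Bbb3 is 8 semitones, a half step short of the major sixth (9), so this is minor.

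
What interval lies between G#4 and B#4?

major third

G to B spans three letter names (G-A-B) — that makes it a third of some quality.
Counting semitones, G#4→B#4 is 4, which is the major third.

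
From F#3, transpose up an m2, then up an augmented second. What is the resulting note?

A#3

F#3 up a minor second → G3 (1 semitone).
Up an augmented second from G3: A#3 (3 semitones up).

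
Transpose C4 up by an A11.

Counting four letter names plus an octave up from C lands on F.
An augmented eleventh spans 18 semitones, so from C4 the target pitch is F#5.

F#5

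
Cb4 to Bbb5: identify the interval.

C to B spans seven letter names (C-D-E-F-G-A-B), plus an octave: a fourteenth.
Cb4 to Bbb5 is 22 semitones, a half step short of the major fourteenth (23), so this is minor.
(Equivalently, a compound minor seventh: a minor seventh plus an octave.)

minor 14th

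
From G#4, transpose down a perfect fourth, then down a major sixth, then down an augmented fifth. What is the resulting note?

A perfect fourth down from G#4 is D#4.
Down a major sixth from D#4: F#3 (9 semitones down).
An augmented fifth down from F#3 is Bb2.

Bb2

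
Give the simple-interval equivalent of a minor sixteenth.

Take out 2 octaves (14 from the number): 16 − 14 = 2.
So a minor sixteenth is 2 octaves plus a minor second. The quality is unchanged.

minor 2nd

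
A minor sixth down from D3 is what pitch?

The sixth takes the letter from D down to F.
Moving 8 semitones down from D3 (the size of a minor sixth) reaches F#2.

F#2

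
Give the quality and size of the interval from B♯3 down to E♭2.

doubly augmented 12th

Descending from B#3 to Eb2 is the same interval as ascending Eb2 to B#3.
E to B spans five letter names (E-F-G-A-B), plus an octave: a twelfth.
The perfect twelfth is 19 semitones; here we have 21, two semitones wider: doubly augmented.
(Equivalently, a compound doubly augmented fifth: a doubly augmented fifth plus an octave.)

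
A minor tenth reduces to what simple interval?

minor 3rd

Take out an octave (7 from the number): 10 − 7 = 3.
That makes a minor tenth a compound minor third — an octave plus a minor third.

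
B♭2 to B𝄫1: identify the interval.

A8

Descending from Bb2 to Bbb1 is the same interval as ascending Bbb1 to Bb2.
B to B is the same letter name, plus an octave — that makes it an octave of some quality.
The perfect octave is 12 semitones; here we have 13, one semitone wider: augmented.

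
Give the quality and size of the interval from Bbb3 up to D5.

augmented 10th

B to D spans three letter names (B-C-D), plus an octave, so the interval is some kind of tenth.
A major tenth would be 16 semitones; Bbb3 to D5 is 17, one semitone wider, so the interval is augmented.
(Equivalently, a compound augmented third: an augmented third plus an octave.)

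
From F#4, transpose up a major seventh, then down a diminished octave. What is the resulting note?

A major seventh up from F#4 is E#5.
Down a diminished octave from E#5: E##4 (11 semitones down).

E##4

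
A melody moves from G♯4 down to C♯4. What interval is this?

Descending from G#4 to C#4 is the same interval as ascending C#4 to G#4.
C to G spans five letter names (C-D-E-F-G), so the interval is some kind of fifth.
Counting semitones, C#4→G#4 is 7, which is the perfect fifth.

P5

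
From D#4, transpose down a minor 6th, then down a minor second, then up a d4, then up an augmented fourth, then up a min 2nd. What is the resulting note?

E#4

D#4 down a minor sixth → F##3 (8 semitones).
A minor second down from F##3 is E##3.
A diminished fourth up from E##3 is A#3.
An augmented fourth up from A#3 is D##4.
A minor second up from D##4 is E#4.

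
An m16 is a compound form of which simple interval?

m2

Take out 2 octaves (14 from the number): 16 − 14 = 2.
That makes a minor sixteenth a compound minor second — 2 octaves plus a minor second.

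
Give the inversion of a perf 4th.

perfect 5th

Interval numbers invert to sum to nine: 4 + 5 = 9, so a fourth inverts to a fifth.
And perfect stays perfect under inversion, so we get a perfect fifth.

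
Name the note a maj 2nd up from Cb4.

Db4

Two letter names up from C: D.
Moving 2 semitones up from Cb4 (the size of a major second) reaches Db4.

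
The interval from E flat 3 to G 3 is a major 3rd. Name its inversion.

The rule of nine gives the new number: 9 − 3 = 6, so a third becomes a sixth.
Quality inverts too: major becomes minor. That makes the inversion a minor sixth.

m6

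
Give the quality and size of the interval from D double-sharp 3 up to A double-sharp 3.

perfect fifth

D to A spans five letter names (D-E-F-G-A) — that makes it a fifth of some quality.
Counting semitones, D##3→A##3 is 7, which is the perfect fifth.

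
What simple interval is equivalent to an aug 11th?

Take out an octave (7 from the number): 11 − 7 = 4.
That makes an augmented eleventh a compound augmented fourth — an octave plus an augmented fourth.

augmented 4th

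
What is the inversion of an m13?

First reduce the compound minor thirteenth to its simple form, a minor sixth.
The rule of nine gives the new number: 9 − 6 = 3, so a sixth becomes a third.
The quality also flips — minor becomes major — giving a major third.

M3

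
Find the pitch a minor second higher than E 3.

The second takes the letter from E up to F.
A minor second is 1 semitone; 1 semitone up from E3 gives F3.

F 3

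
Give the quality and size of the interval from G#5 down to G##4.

diminished octave

Descending from G#5 to G##4 is the same interval as ascending G##4 to G#5.
G to G is the same letter name, plus an octave: an octave.
The perfect octave is 12 semitones; here we have 11, one semitone narrower: diminished.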